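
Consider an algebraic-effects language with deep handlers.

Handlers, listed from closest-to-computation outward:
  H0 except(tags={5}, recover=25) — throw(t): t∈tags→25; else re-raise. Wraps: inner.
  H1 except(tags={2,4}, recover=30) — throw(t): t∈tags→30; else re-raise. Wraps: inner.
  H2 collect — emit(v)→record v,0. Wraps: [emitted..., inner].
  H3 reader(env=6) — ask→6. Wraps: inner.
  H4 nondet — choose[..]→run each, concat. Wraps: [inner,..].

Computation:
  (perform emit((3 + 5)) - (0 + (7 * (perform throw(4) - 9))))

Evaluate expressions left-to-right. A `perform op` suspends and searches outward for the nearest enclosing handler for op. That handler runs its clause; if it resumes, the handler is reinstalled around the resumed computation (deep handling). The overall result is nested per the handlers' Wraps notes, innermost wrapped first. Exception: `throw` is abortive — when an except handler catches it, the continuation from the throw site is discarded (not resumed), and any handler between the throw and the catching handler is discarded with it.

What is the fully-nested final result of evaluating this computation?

Answer: [[8, 30]]

Working:
emit(8) @ H2 ⇒ out+=8
throw(4) @ H0 re-raised
throw(4) @ H1 caught ⇒ 30
H2 returns [8, 30]
H3 returns [8, 30]
H4 returns [[8, 30]]
= [[8, 30]]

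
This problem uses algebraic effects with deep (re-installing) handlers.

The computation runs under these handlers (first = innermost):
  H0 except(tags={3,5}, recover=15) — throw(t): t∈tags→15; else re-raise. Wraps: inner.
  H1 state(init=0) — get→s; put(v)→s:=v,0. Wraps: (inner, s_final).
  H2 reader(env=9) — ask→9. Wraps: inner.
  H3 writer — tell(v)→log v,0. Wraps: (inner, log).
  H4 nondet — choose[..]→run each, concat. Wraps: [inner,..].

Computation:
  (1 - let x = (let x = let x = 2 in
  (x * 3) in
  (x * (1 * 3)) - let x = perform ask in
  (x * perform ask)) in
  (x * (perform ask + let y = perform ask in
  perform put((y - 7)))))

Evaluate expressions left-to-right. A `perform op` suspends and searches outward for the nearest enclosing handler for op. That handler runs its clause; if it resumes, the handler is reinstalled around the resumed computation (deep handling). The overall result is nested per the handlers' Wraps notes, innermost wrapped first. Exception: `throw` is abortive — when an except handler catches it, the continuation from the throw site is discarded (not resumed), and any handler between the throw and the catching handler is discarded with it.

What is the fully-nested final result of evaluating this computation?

Step-by-step:
ask @ H2 ⇒ 9
ask @ H2 ⇒ 9
ask @ H2 ⇒ 9
ask @ H2 ⇒ 9
put(2) @ H1 ⇒ s:=2
H0 returns 568
H1 returns (568, 2)
H2 returns (568, 2)
H3 returns ((568, 2), ())
H4 returns [((568, 2), ())]
= [((568, 2), ())]

Answer: [((568, 2), ())]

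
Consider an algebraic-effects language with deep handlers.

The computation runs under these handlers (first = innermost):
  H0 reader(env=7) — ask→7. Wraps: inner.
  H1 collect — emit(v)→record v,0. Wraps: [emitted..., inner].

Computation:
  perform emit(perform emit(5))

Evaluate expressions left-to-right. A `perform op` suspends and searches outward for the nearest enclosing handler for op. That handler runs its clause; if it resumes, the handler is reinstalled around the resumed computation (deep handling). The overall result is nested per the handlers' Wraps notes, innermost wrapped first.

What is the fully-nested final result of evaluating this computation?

Evaluation trace:
emit(5) @ H1 ⇒ out+=5
emit(0) @ H1 ⇒ out+=0
H0 returns 0
H1 returns [5, 0, 0]
= [5, 0, 0]

Answer: [5, 0, 0]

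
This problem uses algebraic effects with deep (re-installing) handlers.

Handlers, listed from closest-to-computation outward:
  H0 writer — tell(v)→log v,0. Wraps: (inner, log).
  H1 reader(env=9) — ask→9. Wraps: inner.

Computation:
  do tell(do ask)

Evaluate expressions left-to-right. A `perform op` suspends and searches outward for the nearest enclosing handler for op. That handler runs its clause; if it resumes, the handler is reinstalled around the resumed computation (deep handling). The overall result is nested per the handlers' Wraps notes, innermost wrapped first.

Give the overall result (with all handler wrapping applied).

Answer: (0, (9))

Working:
ask @ H1 ⇒ 9
tell(9) @ H0 ⇒ log+=9
H0 returns (0, (9))
H1 returns (0, (9))
= (0, (9))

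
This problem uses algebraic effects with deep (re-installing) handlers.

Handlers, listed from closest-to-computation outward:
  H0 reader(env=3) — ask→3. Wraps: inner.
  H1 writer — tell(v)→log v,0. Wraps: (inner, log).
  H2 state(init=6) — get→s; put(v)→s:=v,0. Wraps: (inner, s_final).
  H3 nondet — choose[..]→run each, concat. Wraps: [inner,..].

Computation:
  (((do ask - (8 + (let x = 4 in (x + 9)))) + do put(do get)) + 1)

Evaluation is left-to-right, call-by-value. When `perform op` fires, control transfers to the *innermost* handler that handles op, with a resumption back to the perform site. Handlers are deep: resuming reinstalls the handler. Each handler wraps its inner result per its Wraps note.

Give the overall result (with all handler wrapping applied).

Answer: [((-17, ()), 6)]

Evaluation trace:
ask @ H0 ⇒ 3
get @ H2 ⇒ 6
put(6) @ H2 ⇒ s:=6
H0 returns -17
H1 returns (-17, ())
H2 returns ((-17, ()), 6)
H3 returns [((-17, ()), 6)]
= [((-17, ()), 6)]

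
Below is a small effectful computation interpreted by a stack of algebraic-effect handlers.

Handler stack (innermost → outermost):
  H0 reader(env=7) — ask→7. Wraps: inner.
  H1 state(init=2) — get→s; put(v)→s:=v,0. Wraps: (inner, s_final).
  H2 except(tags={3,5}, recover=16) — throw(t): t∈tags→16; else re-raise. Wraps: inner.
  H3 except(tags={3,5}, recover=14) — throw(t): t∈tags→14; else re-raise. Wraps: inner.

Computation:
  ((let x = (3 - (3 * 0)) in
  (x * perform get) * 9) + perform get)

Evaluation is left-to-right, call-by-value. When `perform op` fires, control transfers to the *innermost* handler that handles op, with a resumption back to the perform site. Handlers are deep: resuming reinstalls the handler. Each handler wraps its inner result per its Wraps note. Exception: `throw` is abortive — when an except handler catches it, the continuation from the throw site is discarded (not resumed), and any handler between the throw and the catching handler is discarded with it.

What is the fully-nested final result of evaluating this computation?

Answer: (56, 2)

Evaluation trace:
get @ H1 ⇒ 2
get @ H1 ⇒ 2
H0 returns 56
H1 returns (56, 2)
H2 returns (56, 2)
H3 returns (56, 2)
= (56, 2)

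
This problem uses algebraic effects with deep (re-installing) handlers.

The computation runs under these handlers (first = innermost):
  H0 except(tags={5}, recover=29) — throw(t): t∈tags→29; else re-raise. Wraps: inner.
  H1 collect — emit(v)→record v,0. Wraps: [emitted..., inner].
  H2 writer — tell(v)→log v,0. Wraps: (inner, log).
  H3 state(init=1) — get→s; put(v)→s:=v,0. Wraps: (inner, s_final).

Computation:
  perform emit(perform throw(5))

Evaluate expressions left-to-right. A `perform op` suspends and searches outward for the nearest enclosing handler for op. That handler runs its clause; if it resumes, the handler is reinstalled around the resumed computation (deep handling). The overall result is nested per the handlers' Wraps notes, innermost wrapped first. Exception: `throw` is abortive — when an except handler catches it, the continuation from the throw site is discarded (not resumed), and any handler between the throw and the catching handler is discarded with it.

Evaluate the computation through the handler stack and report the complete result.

Answer: (([29], ()), 1)

Step-by-step:
throw(5) @ H0 caught ⇒ 29
H1 returns [29]
H2 returns ([29], ())
H3 returns (([29], ()), 1)
= (([29], ()), 1)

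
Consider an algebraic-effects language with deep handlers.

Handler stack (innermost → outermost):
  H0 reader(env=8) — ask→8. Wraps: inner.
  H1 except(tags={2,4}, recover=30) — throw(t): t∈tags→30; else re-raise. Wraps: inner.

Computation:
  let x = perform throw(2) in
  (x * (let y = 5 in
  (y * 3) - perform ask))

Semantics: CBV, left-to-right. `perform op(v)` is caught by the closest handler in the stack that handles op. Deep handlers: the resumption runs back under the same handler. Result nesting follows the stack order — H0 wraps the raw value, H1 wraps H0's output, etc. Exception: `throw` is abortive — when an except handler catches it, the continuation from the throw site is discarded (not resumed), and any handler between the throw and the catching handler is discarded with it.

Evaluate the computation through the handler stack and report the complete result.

Answer: 30

Working:
throw(2) @ H1 caught ⇒ 30
= 30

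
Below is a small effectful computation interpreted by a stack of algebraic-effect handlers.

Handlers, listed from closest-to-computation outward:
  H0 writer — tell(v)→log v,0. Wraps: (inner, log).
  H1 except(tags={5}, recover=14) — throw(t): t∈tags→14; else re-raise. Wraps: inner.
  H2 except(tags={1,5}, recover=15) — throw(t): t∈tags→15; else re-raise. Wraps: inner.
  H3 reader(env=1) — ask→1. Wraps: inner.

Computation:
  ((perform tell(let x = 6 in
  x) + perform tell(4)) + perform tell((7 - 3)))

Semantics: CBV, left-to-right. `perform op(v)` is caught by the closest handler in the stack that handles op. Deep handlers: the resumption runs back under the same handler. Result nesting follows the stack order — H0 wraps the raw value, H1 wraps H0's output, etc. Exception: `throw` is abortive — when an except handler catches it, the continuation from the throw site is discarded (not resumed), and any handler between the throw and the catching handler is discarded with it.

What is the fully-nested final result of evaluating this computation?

Evaluation trace:
tell(6) @ H0 ⇒ log+=6
tell(4) @ H0 ⇒ log+=4
tell(4) @ H0 ⇒ log+=4
H0 returns (0, (6, 4, 4))
H1 returns (0, (6, 4, 4))
H2 returns (0, (6, 4, 4))
H3 returns (0, (6, 4, 4))
= (0, (6, 4, 4))

Answer: (0, (6, 4, 4))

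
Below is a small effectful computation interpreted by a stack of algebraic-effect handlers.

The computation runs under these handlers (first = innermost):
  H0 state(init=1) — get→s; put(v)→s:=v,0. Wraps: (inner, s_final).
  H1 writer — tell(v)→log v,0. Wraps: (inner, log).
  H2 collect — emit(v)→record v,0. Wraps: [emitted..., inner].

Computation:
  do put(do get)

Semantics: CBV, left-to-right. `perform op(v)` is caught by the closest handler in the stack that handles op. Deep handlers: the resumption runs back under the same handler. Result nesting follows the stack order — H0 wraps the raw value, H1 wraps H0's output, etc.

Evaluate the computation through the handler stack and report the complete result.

Answer: [((0, 1), ())]

Evaluation trace:
get @ H0 ⇒ 1
put(1) @ H0 ⇒ s:=1
H0 returns (0, 1)
H1 returns ((0, 1), ())
H2 returns [((0, 1), ())]
= [((0, 1), ())]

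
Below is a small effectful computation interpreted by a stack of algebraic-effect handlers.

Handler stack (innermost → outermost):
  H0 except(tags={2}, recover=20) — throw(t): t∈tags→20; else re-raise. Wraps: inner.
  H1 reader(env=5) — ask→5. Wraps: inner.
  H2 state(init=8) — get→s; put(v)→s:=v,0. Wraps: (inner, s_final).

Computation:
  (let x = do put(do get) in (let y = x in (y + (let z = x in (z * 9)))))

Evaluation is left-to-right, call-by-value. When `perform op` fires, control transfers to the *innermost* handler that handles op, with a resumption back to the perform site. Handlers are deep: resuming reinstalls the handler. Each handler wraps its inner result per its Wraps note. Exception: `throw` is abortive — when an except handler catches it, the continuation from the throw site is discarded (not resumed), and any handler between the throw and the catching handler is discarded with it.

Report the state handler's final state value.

Evaluation trace:
get @ H2 ⇒ 8
put(8) @ H2 ⇒ s:=8
H0 returns 0
H1 returns 0
H2 returns (0, 8)
= (0, 8)

Answer: 8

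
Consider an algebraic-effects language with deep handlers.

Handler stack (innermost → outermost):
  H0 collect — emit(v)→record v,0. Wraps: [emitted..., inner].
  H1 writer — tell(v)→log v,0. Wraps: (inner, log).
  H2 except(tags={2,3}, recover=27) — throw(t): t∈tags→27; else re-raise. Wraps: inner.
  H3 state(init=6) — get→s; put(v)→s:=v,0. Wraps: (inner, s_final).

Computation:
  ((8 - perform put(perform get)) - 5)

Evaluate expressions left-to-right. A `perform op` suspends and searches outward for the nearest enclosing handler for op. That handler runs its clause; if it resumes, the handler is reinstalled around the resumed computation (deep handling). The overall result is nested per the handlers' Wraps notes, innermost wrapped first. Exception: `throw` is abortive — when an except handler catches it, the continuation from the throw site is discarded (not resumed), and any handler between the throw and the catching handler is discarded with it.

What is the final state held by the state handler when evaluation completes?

Answer: 6

Step-by-step:
get @ H3 ⇒ 6
put(6) @ H3 ⇒ s:=6
H0 returns [3]
H1 returns ([3], ())
H2 returns ([3], ())
H3 returns (([3], ()), 6)
= (([3], ()), 6)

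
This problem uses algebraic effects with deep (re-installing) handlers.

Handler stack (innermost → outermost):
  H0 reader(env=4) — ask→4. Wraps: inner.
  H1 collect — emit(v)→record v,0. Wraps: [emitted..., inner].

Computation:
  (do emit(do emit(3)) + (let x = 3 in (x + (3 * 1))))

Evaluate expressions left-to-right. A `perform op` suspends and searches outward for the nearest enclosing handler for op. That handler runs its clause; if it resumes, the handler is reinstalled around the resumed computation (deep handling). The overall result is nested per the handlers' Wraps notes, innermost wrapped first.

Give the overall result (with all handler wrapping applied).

Answer: [3, 0, 6]

Step-by-step:
emit(3) @ H1 ⇒ out+=3
emit(0) @ H1 ⇒ out+=0
H0 returns 6
H1 returns [3, 0, 6]
= [3, 0, 6]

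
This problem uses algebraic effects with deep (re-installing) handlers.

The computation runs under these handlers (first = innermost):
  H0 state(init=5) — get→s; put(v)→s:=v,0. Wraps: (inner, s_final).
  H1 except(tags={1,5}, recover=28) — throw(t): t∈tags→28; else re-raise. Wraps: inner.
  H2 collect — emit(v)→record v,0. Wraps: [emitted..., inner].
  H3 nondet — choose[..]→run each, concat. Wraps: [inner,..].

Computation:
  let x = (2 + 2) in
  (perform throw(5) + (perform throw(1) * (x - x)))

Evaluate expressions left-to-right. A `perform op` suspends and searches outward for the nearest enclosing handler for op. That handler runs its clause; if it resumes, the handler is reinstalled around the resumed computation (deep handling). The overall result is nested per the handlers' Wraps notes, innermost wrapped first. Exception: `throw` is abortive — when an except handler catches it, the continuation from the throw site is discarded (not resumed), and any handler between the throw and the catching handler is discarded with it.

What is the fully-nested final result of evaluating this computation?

Step-by-step:
throw(5) @ H1 caught ⇒ 28
H2 returns [28]
H3 returns [[28]]
= [[28]]

Answer: [[28]]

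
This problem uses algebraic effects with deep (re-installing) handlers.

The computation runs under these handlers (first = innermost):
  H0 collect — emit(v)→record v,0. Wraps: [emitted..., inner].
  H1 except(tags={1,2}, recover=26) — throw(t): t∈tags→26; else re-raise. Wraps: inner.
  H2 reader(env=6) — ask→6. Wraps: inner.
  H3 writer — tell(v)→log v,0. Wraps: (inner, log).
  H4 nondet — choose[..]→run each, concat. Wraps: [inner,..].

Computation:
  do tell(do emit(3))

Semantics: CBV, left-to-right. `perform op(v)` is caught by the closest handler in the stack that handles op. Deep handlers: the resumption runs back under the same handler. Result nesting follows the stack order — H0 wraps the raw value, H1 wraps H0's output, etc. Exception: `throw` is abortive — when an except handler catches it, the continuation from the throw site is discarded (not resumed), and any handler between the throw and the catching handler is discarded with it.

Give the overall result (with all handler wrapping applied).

Answer: [([3, 0], (0))]

Working:
emit(3) @ H0 ⇒ out+=3
tell(0) @ H3 ⇒ log+=0
H0 returns [3, 0]
H1 returns [3, 0]
H2 returns [3, 0]
H3 returns ([3, 0], (0))
H4 returns [([3, 0], (0))]
= [([3, 0], (0))]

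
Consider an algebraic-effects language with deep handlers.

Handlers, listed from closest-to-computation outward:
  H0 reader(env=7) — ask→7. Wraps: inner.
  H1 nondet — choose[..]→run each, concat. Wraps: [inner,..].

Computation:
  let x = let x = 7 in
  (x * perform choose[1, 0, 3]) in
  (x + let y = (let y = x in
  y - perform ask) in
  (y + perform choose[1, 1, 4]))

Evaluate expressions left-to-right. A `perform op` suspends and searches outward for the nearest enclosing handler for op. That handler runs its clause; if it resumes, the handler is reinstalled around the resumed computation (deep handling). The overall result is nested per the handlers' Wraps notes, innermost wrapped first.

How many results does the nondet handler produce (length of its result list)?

Answer: 9

Evaluation trace:
choose[1, 0, 3] @ H1
  branch[0] choose=1:
    ask @ H0 ⇒ 7
    choose[1, 1, 4] @ H1
      branch[0] choose=1:
        H0 returns 8
        H1 returns [8]
      branch[1] choose=1:
        H0 returns 8
        H1 returns [8]
      branch[2] choose=4:
        H0 returns 11
        H1 returns [11]
  branch[1] choose=0:
    ask @ H0 ⇒ 7
    choose[1, 1, 4] @ H1
      branch[0] choose=1:
        H0 returns -6
        H1 returns [-6]
      branch[1] choose=1:
        H0 returns -6
        H1 returns [-6]
      branch[2] choose=4:
        H0 returns -3
        H1 returns [-3]
  branch[2] choose=3:
    ask @ H0 ⇒ 7
    choose[1, 1, 4] @ H1
      branch[0] choose=1:
        H0 returns 36
        H1 returns [36]
      branch[1] choose=1:
        H0 returns 36
        H1 returns [36]
      branch[2] choose=4:
        H0 returns 39
        H1 returns [39]
= [8, 8, 11, -6, -6, -3, 36, 36, 39]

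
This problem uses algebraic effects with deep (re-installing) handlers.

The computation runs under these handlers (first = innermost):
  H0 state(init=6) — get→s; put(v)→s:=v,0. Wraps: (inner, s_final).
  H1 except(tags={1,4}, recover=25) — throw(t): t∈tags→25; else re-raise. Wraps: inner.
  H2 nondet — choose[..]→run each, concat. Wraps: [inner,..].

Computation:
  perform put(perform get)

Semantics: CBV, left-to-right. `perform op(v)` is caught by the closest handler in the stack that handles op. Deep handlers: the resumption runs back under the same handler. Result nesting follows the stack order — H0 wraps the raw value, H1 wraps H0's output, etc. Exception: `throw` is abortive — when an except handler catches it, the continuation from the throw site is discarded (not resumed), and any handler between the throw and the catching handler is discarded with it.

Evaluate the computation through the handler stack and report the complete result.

Step-by-step:
get @ H0 ⇒ 6
put(6) @ H0 ⇒ s:=6
H0 returns (0, 6)
H1 returns (0, 6)
H2 returns [(0, 6)]
= [(0, 6)]

Answer: [(0, 6)]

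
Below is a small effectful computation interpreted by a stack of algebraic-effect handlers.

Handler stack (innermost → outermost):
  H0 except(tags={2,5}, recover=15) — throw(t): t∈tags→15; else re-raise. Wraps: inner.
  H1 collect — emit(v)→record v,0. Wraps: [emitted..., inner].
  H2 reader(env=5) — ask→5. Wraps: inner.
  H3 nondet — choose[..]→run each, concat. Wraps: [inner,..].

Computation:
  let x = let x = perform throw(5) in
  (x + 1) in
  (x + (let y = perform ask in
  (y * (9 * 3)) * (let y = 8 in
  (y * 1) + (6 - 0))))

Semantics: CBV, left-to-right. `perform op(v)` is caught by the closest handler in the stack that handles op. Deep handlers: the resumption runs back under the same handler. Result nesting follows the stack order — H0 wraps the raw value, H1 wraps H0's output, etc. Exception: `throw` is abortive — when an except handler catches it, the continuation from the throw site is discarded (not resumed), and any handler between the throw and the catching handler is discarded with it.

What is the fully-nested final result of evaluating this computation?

Answer: [[15]]

Step-by-step:
throw(5) @ H0 caught ⇒ 15
H1 returns [15]
H2 returns [15]
H3 returns [[15]]
= [[15]]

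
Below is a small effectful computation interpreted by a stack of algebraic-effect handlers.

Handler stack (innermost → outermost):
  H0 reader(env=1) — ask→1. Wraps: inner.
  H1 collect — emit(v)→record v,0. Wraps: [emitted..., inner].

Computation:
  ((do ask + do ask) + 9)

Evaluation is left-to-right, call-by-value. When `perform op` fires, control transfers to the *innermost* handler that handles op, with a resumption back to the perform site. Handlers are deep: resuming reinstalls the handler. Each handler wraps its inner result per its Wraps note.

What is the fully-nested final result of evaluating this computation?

Answer: [11]

Step-by-step:
ask @ H0 ⇒ 1
ask @ H0 ⇒ 1
H0 returns 11
H1 returns [11]
= [11]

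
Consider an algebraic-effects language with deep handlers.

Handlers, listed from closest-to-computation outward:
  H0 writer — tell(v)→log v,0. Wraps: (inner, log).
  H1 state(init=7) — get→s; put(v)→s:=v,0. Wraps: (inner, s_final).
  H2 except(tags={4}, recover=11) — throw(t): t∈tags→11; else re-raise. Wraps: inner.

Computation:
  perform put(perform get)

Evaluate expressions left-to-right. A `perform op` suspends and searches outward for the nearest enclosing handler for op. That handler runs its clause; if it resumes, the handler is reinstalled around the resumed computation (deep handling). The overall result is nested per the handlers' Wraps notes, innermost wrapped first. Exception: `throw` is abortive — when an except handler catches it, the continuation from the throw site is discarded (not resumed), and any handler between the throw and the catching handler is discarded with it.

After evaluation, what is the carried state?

Answer: 7

Step-by-step:
get @ H1 ⇒ 7
put(7) @ H1 ⇒ s:=7
H0 returns (0, ())
H1 returns ((0, ()), 7)
H2 returns ((0, ()), 7)
= ((0, ()), 7)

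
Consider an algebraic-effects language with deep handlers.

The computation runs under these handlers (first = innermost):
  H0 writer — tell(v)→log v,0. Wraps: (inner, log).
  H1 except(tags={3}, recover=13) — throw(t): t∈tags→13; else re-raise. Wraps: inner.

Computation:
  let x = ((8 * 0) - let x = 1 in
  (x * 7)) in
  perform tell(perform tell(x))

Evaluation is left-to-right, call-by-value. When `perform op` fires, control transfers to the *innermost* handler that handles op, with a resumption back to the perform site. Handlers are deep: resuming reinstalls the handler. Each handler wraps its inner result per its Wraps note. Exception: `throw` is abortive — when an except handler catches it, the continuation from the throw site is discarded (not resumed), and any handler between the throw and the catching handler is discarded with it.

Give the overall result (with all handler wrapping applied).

Answer: (0, (-7, 0))

Working:
tell(-7) @ H0 ⇒ log+=-7
tell(0) @ H0 ⇒ log+=0
H0 returns (0, (-7, 0))
H1 returns (0, (-7, 0))
= (0, (-7, 0))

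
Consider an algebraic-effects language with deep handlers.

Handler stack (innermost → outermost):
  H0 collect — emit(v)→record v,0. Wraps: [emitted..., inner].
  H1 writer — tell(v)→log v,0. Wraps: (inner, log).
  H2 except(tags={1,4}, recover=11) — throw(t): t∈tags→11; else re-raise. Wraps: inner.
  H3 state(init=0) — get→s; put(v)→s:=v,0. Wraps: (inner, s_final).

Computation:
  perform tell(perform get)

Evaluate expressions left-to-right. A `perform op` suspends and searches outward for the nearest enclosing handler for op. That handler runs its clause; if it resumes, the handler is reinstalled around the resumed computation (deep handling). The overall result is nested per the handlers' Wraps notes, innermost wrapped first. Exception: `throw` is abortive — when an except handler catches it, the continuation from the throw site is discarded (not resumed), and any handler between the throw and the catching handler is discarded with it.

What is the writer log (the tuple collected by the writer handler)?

Working:
get @ H3 ⇒ 0
tell(0) @ H1 ⇒ log+=0
H0 returns [0]
H1 returns ([0], (0))
H2 returns ([0], (0))
H3 returns (([0], (0)), 0)
= (([0], (0)), 0)

Answer: (0)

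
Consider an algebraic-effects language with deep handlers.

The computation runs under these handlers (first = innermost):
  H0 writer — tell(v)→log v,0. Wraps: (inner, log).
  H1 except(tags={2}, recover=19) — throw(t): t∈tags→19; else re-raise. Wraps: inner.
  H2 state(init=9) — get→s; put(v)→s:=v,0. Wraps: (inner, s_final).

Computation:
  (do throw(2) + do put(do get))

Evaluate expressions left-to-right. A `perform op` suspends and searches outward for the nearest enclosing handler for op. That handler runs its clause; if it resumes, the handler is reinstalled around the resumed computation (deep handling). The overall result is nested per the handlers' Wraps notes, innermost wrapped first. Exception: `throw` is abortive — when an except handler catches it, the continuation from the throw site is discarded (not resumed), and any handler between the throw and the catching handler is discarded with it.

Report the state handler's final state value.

Working:
throw(2) @ H1 caught ⇒ 19
H2 returns (19, 9)
= (19, 9)

Answer: 9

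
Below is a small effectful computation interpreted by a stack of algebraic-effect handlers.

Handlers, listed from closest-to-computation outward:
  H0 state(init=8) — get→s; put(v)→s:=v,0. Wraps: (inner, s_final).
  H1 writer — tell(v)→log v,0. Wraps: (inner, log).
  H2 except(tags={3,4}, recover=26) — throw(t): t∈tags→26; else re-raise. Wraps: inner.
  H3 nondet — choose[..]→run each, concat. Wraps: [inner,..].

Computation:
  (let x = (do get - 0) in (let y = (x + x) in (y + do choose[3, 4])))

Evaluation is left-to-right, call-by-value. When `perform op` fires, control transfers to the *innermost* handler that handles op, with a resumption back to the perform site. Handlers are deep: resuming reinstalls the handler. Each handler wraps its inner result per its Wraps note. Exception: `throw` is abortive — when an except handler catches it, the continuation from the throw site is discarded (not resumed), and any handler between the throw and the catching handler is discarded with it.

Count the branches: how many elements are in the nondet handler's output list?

Step-by-step:
get @ H0 ⇒ 8
choose[3, 4] @ H3
  branch[0] choose=3:
    H0 returns (19, 8)
    H1 returns ((19, 8), ())
    H2 returns ((19, 8), ())
    H3 returns [((19, 8), ())]
  branch[1] choose=4:
    H0 returns (20, 8)
    H1 returns ((20, 8), ())
    H2 returns ((20, 8), ())
    H3 returns [((20, 8), ())]
= [((19, 8), ()), ((20, 8), ())]

Answer: 2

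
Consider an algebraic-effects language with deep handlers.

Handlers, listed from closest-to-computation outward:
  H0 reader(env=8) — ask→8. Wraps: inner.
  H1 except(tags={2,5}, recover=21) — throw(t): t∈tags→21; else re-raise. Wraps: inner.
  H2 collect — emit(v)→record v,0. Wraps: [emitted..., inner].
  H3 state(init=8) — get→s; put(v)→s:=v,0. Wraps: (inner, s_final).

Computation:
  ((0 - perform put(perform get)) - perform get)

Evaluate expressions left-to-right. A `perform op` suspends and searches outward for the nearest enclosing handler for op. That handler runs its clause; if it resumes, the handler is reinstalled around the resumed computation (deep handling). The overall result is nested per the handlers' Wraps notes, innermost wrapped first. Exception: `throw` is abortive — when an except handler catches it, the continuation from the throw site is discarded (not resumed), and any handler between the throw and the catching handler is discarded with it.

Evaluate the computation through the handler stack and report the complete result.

Step-by-step:
get @ H3 ⇒ 8
put(8) @ H3 ⇒ s:=8
get @ H3 ⇒ 8
H0 returns -8
H1 returns -8
H2 returns [-8]
H3 returns ([-8], 8)
= ([-8], 8)

Answer: ([-8], 8)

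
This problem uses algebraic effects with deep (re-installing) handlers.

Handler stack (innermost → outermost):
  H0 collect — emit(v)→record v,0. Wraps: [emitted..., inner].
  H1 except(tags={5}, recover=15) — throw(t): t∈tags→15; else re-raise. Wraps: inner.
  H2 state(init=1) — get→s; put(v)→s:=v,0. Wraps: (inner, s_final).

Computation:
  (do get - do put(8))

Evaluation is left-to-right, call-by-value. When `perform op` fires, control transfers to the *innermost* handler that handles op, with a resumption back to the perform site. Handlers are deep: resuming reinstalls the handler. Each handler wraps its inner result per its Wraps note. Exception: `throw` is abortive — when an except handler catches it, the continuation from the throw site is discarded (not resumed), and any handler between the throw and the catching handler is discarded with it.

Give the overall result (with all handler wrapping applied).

Answer: ([1], 8)

Working:
get @ H2 ⇒ 1
put(8) @ H2 ⇒ s:=8
H0 returns [1]
H1 returns [1]
H2 returns ([1], 8)
= ([1], 8)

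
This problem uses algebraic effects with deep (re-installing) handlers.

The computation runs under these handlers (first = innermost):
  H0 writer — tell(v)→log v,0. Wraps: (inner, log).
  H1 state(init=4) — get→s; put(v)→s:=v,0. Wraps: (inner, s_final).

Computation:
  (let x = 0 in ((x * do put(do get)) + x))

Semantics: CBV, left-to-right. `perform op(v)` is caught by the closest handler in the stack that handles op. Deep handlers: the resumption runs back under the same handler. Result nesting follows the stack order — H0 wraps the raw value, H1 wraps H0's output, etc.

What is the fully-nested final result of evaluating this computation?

Step-by-step:
get @ H1 ⇒ 4
put(4) @ H1 ⇒ s:=4
H0 returns (0, ())
H1 returns ((0, ()), 4)
= ((0, ()), 4)

Answer: ((0, ()), 4)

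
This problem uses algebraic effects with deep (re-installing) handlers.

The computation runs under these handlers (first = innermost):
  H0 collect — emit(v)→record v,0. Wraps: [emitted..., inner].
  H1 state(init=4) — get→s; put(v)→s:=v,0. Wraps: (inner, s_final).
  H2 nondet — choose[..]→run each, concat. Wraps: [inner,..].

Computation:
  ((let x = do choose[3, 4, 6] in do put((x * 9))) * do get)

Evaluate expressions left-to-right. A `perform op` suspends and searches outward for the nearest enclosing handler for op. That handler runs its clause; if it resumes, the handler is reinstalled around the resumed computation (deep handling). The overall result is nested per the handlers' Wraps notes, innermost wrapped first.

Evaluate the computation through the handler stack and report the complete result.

Answer: [([0], 27), ([0], 36), ([0], 54)]

Step-by-step:
choose[3, 4, 6] @ H2
  branch[0] choose=3:
    put(27) @ H1 ⇒ s:=27
    get @ H1 ⇒ 27
    H0 returns [0]
    H1 returns ([0], 27)
    H2 returns [([0], 27)]
  branch[1] choose=4:
    put(36) @ H1 ⇒ s:=36
    get @ H1 ⇒ 36
    H0 returns [0]
    H1 returns ([0], 36)
    H2 returns [([0], 36)]
  branch[2] choose=6:
    put(54) @ H1 ⇒ s:=54
    get @ H1 ⇒ 54
    H0 returns [0]
    H1 returns ([0], 54)
    H2 returns [([0], 54)]
= [([0], 27), ([0], 36), ([0], 54)]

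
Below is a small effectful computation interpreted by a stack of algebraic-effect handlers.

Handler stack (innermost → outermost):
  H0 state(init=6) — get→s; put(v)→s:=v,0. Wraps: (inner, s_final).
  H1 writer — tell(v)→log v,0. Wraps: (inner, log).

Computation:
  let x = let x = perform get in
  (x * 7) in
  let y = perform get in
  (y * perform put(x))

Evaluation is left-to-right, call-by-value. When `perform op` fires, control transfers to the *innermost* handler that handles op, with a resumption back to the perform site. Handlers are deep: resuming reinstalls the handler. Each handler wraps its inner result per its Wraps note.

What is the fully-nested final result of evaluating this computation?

Answer: ((0, 42), ())

Working:
get @ H0 ⇒ 6
get @ H0 ⇒ 6
put(42) @ H0 ⇒ s:=42
H0 returns (0, 42)
H1 returns ((0, 42), ())
= ((0, 42), ())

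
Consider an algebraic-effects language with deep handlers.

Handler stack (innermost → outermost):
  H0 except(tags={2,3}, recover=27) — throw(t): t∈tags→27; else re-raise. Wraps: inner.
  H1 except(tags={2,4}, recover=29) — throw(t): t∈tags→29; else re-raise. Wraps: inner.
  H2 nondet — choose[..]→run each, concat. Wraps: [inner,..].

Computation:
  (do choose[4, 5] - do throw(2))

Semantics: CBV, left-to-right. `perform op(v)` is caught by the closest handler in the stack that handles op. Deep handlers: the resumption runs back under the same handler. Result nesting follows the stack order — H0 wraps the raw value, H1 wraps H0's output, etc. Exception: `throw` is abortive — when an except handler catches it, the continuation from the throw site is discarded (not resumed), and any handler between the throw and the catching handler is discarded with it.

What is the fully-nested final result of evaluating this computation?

Step-by-step:
choose[4, 5] @ H2
  branch[0] choose=4:
    throw(2) @ H0 caught ⇒ 27
    H1 returns 27
    H2 returns [27]
  branch[1] choose=5:
    throw(2) @ H0 caught ⇒ 27
    H1 returns 27
    H2 returns [27]
= [27, 27]

Answer: [27, 27]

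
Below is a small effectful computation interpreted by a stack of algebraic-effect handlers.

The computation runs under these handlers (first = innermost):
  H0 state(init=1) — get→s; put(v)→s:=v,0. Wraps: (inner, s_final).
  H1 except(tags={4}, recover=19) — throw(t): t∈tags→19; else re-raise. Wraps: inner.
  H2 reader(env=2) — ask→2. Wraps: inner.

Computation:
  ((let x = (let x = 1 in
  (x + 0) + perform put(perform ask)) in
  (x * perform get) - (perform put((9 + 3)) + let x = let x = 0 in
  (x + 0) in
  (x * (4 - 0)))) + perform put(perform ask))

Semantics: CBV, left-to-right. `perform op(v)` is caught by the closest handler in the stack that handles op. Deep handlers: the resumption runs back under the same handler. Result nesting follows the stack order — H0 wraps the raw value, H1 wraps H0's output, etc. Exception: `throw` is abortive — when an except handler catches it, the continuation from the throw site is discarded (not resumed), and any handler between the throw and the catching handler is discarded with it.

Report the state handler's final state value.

Answer: 2

Working:
ask @ H2 ⇒ 2
put(2) @ H0 ⇒ s:=2
get @ H0 ⇒ 2
put(12) @ H0 ⇒ s:=12
ask @ H2 ⇒ 2
put(2) @ H0 ⇒ s:=2
H0 returns (2, 2)
H1 returns (2, 2)
H2 returns (2, 2)
= (2, 2)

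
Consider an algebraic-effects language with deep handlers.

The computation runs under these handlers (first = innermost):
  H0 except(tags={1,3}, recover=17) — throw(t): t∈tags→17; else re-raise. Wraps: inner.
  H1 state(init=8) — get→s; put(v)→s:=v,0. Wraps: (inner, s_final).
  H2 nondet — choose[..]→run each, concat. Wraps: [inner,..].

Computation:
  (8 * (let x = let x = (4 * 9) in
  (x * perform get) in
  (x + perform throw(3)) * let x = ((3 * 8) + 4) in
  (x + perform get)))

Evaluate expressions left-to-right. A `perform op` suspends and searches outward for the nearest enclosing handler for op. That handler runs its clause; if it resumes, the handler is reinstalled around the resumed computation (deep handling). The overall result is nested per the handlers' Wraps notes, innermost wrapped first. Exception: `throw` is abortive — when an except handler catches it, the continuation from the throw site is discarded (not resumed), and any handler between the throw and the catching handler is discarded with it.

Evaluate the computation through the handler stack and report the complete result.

Answer: [(17, 8)]

Step-by-step:
get @ H1 ⇒ 8
throw(3) @ H0 caught ⇒ 17
H1 returns (17, 8)
H2 returns [(17, 8)]
= [(17, 8)]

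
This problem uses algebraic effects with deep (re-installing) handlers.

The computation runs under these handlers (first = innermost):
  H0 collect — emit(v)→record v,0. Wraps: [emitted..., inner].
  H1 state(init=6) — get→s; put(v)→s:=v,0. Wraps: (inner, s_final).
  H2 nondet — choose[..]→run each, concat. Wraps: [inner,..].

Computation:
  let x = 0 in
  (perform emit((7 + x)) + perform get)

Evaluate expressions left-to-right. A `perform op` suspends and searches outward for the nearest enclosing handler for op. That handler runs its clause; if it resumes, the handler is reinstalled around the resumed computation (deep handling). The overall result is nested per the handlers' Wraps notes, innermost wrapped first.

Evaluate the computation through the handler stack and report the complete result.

Answer: [([7, 6], 6)]

Step-by-step:
emit(7) @ H0 ⇒ out+=7
get @ H1 ⇒ 6
H0 returns [7, 6]
H1 returns ([7, 6], 6)
H2 returns [([7, 6], 6)]
= [([7, 6], 6)]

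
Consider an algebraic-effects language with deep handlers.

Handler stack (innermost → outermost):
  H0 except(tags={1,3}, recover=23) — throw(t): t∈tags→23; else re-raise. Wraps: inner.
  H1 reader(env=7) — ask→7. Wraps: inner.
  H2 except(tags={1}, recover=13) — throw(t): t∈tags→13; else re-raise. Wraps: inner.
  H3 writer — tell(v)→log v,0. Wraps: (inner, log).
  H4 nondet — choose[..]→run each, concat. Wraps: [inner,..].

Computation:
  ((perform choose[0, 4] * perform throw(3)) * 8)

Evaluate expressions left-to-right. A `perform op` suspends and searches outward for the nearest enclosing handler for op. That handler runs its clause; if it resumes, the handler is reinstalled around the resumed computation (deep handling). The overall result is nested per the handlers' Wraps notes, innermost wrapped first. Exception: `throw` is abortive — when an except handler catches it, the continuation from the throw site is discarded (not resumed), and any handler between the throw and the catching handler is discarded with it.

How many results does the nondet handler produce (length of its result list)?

Answer: 2

Working:
choose[0, 4] @ H4
  branch[0] choose=0:
    throw(3) @ H0 caught ⇒ 23
    H1 returns 23
    H2 returns 23
    H3 returns (23, ())
    H4 returns [(23, ())]
  branch[1] choose=4:
    throw(3) @ H0 caught ⇒ 23
    H1 returns 23
    H2 returns 23
    H3 returns (23, ())
    H4 returns [(23, ())]
= [(23, ()), (23, ())]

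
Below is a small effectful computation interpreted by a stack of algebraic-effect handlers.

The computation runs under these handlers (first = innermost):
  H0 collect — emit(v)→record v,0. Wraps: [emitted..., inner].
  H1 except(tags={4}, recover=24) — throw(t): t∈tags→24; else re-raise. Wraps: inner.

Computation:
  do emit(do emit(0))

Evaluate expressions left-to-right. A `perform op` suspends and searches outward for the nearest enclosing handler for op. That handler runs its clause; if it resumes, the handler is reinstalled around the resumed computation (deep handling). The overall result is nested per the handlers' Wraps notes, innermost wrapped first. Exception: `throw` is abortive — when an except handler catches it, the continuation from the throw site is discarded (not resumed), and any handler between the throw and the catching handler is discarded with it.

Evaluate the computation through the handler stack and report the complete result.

Answer: [0, 0, 0]

Working:
emit(0) @ H0 ⇒ out+=0
emit(0) @ H0 ⇒ out+=0
H0 returns [0, 0, 0]
H1 returns [0, 0, 0]
= [0, 0, 0]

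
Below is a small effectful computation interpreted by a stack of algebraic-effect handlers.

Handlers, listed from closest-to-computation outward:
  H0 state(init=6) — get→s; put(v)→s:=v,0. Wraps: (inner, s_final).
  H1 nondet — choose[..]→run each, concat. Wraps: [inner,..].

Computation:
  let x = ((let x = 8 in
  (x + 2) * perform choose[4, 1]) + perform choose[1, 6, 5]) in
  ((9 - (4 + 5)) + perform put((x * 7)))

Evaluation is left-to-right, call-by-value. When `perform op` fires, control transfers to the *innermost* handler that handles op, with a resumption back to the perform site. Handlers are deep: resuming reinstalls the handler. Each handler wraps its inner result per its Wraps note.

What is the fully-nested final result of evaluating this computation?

Working:
choose[4, 1] @ H1
  branch[0] choose=4:
    choose[1, 6, 5] @ H1
      branch[0] choose=1:
        put(287) @ H0 ⇒ s:=287
        H0 returns (0, 287)
        H1 returns [(0, 287)]
      branch[1] choose=6:
        put(322) @ H0 ⇒ s:=322
        H0 returns (0, 322)
        H1 returns [(0, 322)]
      branch[2] choose=5:
        put(315) @ H0 ⇒ s:=315
        H0 returns (0, 315)
        H1 returns [(0, 315)]
  branch[1] choose=1:
    choose[1, 6, 5] @ H1
      branch[0] choose=1:
        put(77) @ H0 ⇒ s:=77
        H0 returns (0, 77)
        H1 returns [(0, 77)]
      branch[1] choose=6:
        put(112) @ H0 ⇒ s:=112
        H0 returns (0, 112)
        H1 returns [(0, 112)]
      branch[2] choose=5:
        put(105) @ H0 ⇒ s:=105
        H0 returns (0, 105)
        H1 returns [(0, 105)]
= [(0, 287), (0, 322), (0, 315), (0, 77), (0, 112), (0, 105)]

Answer: [(0, 287), (0, 322), (0, 315), (0, 77), (0, 112), (0, 105)]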